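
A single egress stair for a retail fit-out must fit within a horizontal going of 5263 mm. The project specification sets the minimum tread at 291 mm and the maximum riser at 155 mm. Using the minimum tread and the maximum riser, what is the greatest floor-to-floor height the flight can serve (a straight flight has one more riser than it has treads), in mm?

2945 mm

5263 / 291 = 18.09, so 18 treads fit.
Risers = treads + 1 = 19.
Maximum height = 19 × 155 = 2945 mm.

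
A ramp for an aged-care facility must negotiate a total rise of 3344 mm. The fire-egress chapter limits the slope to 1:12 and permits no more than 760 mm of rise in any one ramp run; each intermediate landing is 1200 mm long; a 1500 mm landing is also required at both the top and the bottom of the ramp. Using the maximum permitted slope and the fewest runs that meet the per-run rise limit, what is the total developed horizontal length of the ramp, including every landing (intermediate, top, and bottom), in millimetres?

⌈3344/760⌉ = 5 ramp runs. That means 4 intermediate landings.
Horizontal run for 3344 mm of rise at 1:12 is 3344 × 12 = 40128 mm.
Intermediate landings: 4 × 1200 = 4800 mm.
Top and bottom landings: 2 × 1500 = 3000 mm.
Total = 40128 + 4800 + 3000 = 47928 mm.

47928 mm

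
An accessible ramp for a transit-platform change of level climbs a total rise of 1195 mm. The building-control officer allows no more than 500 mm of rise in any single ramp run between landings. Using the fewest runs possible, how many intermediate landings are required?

2 intermediate landings

1195 / 500 = 2.390 → round up to 3 ramp runs.
3 runs are separated by 2 intermediate landings.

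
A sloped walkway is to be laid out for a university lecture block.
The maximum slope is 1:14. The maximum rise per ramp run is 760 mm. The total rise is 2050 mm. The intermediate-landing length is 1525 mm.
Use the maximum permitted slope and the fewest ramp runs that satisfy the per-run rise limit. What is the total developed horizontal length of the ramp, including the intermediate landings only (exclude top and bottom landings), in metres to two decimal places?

2050 / 760 = 2.70, so 3 ramp runs are needed. That means 2 intermediate landings.
Ramp run (horizontal) at 1:14: 2050 × 14 = 28700 mm.
Intermediate landings: 2 × 1525 = 3050 mm.
Total developed length = 28700 + 3050 = 31750 mm.
= 31.75 m.

31.75 m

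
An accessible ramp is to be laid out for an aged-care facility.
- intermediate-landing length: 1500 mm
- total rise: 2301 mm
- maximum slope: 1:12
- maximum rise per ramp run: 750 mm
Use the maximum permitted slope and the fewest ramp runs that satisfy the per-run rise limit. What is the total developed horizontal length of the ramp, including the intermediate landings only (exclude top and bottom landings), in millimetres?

⌈2301/750⌉ = 4 ramp runs. That means 3 intermediate landings.
Ramp run (horizontal) at 1:12: 2301 × 12 = 27612 mm.
3 intermediate landings contribute 3 × 1500 = 4500 mm.
Total developed length = 27612 + 4500 = 32112 mm.

32112 mm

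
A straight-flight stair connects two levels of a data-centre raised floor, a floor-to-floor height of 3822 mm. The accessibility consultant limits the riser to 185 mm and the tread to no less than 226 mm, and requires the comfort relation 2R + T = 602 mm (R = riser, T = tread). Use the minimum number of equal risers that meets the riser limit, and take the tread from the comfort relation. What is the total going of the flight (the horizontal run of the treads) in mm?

4760 mm

At most 185 each: 3822/185 = 20.66, giving 21 risers.
R = 3822 ÷ 21 = 182 mm.
Tread T = 602 − 2 × 182 = 238 mm (≥ 226 mm).
21 risers give 20 treads; going = 20 × 238 = 4760 mm.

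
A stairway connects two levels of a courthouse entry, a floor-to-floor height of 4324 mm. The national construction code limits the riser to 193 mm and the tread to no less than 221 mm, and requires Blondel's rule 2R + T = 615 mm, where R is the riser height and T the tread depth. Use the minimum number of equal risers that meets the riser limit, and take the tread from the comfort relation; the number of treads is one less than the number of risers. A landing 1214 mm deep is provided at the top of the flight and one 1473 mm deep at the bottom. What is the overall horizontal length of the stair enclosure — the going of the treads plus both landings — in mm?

⌈4324/193⌉ = 23 risers.
R = 4324 ÷ 23 = 188 mm.
From 2R + T = 615: T = 615 − 376 = 239 mm.
Going = (23 − 1) × 239 = 5258 mm.
Enclosure = 5258 + 1214 + 1473 = 7945 mm.

7945 mm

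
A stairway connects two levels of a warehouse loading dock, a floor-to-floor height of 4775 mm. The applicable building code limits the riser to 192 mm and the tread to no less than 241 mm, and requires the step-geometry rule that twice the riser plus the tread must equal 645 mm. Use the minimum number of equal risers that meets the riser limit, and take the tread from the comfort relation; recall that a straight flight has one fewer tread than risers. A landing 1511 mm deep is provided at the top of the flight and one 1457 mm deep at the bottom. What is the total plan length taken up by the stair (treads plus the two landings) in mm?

⌈4775/192⌉ = 25 risers.
Each riser is 4775/25 = 191 mm (≤ 192 mm).
Tread T = 645 − 2 × 191 = 263 mm (≥ 241 mm).
Treads = 25 − 1 = 24; going = 24 × 263 = 6312 mm.
Enclosure = 6312 + 1511 + 1457 = 9280 mm.

9280 mm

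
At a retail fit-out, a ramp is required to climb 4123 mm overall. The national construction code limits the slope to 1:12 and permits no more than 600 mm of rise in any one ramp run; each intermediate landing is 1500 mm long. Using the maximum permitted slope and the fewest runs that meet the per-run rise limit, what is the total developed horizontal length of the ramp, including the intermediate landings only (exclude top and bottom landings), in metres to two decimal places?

⌈4123/600⌉ = 7 ramp runs. That means 6 intermediate landings.
Ramp run (horizontal) at 1:12: 4123 × 12 = 49476 mm.
6 intermediate landings contribute 6 × 1500 = 9000 mm.
Total developed length = 49476 + 9000 = 58476 mm.
= 58.48 m.

58.48 m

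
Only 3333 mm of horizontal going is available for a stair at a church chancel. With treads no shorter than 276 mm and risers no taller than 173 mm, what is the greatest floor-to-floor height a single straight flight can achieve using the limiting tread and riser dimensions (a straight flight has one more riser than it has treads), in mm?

Treads that fit: ⌊3333 / 276⌋ = 12.
Risers = treads + 1 = 13.
Maximum height = 13 × 173 = 2249 mm.

2249 mm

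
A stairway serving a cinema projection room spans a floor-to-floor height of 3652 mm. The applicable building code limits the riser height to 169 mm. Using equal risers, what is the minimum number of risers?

22 risers

3652 / 169 = 21.61, so 22 risers are needed.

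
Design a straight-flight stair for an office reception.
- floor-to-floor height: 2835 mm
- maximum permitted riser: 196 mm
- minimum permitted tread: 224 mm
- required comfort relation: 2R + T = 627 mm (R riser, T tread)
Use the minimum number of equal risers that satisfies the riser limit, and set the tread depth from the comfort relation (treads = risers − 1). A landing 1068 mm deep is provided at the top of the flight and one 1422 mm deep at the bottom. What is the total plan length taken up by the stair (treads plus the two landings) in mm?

⌈2835/196⌉ = 15 risers.
Riser R = 2835 / 15 = 189 mm, within the 196 mm limit.
From 2R + T = 627: T = 627 − 378 = 249 mm.
Treads = 15 − 1 = 14; going = 14 × 249 = 3486 mm.
Enclosure = 3486 + 1068 + 1422 = 5976 mm.

5976 mm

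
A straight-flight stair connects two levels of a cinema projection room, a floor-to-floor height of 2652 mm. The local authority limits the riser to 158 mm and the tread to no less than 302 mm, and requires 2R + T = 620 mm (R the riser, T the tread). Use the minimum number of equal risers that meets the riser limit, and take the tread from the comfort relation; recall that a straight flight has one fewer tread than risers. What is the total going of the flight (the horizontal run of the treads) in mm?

4928 mm

⌈2652/158⌉ = 17 risers.
R = 2652 ÷ 17 = 156 mm.
Tread T = 620 − 2 × 156 = 308 mm (≥ 302 mm).
Treads = 17 − 1 = 16; going = 16 × 308 = 4928 mm.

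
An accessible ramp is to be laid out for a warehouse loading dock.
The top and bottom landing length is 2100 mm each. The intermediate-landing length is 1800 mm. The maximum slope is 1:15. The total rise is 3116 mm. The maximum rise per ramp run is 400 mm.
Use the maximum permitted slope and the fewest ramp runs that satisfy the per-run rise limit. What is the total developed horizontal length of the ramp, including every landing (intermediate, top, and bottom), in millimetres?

At most 400 each: 3116/400 = 7.79, giving 8 ramp runs. That means 7 intermediate landings.
Horizontal run for 3116 mm of rise at 1:15 is 3116 × 15 = 46740 mm.
Intermediate landings: 7 × 1800 = 12600 mm.
Top and bottom landings: 2 × 2100 = 4200 mm.
Total = 46740 + 12600 + 4200 = 63540 mm.

63540 mm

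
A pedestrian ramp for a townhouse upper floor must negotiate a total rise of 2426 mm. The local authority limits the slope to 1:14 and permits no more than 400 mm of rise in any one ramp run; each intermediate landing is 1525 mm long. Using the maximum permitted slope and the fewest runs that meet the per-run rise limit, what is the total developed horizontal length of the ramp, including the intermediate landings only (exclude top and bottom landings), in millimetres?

43114 mm

⌈2426/400⌉ = 7 ramp runs. That means 6 intermediate landings.
Horizontal run for 2426 mm of rise at 1:14 is 2426 × 14 = 33964 mm.
Intermediate landings: 6 × 1525 = 9150 mm.
Total developed length = 33964 + 9150 = 43114 mm.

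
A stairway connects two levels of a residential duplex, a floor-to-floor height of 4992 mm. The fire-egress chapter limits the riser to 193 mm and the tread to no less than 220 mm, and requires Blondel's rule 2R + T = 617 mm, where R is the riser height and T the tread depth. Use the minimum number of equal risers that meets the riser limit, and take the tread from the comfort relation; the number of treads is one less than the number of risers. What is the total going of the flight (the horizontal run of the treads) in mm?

4992 / 193 = 25.865 → round up to 26 risers.
R = 4992 ÷ 26 = 192 mm.
T = 617 − 2·192 = 233 mm, which satisfies the 220 mm minimum.
26 risers give 25 treads; going = 25 × 233 = 5825 mm.

5825 mm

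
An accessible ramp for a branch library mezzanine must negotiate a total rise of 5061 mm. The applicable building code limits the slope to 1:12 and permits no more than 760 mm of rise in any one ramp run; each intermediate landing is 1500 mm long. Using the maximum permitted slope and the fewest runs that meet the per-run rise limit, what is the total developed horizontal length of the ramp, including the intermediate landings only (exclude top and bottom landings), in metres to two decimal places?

5061 / 760 = 6.66, so 7 ramp runs are needed. That means 6 intermediate landings.
Ramp run (horizontal) at 1:12: 5061 × 12 = 60732 mm.
6 intermediate landings contribute 6 × 1500 = 9000 mm.
Developed length = 60732 + 9000 = 69732 mm.
= 69.73 m.

69.73 m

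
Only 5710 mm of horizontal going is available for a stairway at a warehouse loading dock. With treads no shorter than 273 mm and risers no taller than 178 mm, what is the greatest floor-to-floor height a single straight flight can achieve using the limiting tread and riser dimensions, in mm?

3738 mm

Treads that fit: ⌊5710 / 273⌋ = 20.
Risers = treads + 1 = 21.
Maximum height = 21 × 178 = 3738 mm.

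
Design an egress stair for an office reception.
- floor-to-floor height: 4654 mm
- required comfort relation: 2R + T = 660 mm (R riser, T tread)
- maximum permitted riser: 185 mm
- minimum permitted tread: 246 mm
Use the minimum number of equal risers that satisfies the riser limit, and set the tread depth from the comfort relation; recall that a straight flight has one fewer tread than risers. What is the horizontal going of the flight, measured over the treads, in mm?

4654 / 185 = 25.16, so 26 risers are needed.
R = 4654 ÷ 26 = 179 mm.
From 2R + T = 660: T = 660 − 358 = 302 mm.
Treads = 26 − 1 = 25; going = 25 × 302 = 7550 mm.

7550 mm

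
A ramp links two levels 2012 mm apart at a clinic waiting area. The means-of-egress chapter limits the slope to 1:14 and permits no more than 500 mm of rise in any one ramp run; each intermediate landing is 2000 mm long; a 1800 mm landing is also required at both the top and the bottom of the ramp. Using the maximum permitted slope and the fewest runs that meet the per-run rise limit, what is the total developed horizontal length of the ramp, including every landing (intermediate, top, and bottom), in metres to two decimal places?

39.77 m

⌈2012/500⌉ = 5 ramp runs. That means 4 intermediate landings.
Ramp run (horizontal) at 1:14: 2012 × 14 = 28168 mm.
Intermediate landings: 4 × 2000 = 8000 mm.
Top and bottom landings: 2 × 1800 = 3600 mm.
Total = 28168 + 8000 + 3600 = 39768 mm.
= 39.77 m.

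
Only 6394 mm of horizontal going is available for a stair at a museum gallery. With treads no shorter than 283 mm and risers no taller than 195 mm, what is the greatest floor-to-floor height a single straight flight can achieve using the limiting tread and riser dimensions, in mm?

4485 mm

6394 / 283 = 22.59, so 22 treads fit.
Risers = treads + 1 = 23.
Maximum height = 23 × 195 = 4485 mm.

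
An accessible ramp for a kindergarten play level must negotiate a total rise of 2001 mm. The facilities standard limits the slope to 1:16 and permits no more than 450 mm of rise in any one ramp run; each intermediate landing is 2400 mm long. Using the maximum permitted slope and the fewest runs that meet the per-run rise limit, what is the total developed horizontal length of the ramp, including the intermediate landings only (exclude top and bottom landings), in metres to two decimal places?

41.62 m

2001 / 450 = 4.447 → round up to 5 ramp runs. That means 4 intermediate landings.
Horizontal run for 2001 mm of rise at 1:16 is 2001 × 16 = 32016 mm.
Intermediate landings: 4 × 2400 = 9600 mm.
Developed length = 32016 + 9600 = 41616 mm.
= 41.62 m.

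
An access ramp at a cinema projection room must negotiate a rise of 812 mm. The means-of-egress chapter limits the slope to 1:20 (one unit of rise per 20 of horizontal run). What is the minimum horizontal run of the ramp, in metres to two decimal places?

16.24 m

At 1:20 the run is 20 × 812 = 16240 mm.
16240 mm = 16.24 m.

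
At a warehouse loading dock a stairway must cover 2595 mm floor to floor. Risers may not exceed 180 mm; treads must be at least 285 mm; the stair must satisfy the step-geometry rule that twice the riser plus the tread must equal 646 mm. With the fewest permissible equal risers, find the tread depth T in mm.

300 mm

2595 / 180 = 14.417 → round up to 15 risers.
Riser R = 2595 / 15 = 173 mm, within the 180 mm limit.
T = 646 − 2·173 = 300 mm, which satisfies the 285 mm minimum.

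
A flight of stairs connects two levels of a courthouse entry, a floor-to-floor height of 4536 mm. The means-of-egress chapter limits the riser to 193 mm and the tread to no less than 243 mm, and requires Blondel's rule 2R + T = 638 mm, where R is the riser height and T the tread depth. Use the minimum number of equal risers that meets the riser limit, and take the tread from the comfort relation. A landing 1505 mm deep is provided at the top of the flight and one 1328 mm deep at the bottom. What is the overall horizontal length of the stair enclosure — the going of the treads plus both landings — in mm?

8813 mm

At most 193 each: 4536/193 = 23.50, giving 24 risers.
R = 4536 ÷ 24 = 189 mm.
From 2R + T = 638: T = 638 − 378 = 260 mm.
Going = (24 − 1) × 260 = 5980 mm.
Enclosure = 5980 + 1505 + 1328 = 8813 mm.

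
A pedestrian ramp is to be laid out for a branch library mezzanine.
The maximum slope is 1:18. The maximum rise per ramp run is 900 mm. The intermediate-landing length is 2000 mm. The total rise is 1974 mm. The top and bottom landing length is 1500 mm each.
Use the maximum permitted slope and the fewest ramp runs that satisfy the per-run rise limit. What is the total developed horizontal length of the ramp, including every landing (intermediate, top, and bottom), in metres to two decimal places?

42.53 m

1974 / 900 = 2.193 → round up to 3 ramp runs. That means 2 intermediate landings.
Ramp run (horizontal) at 1:18: 1974 × 18 = 35532 mm.
2 intermediate landings contribute 2 × 2000 = 4000 mm.
Top and bottom landings: 2 × 1500 = 3000 mm.
Total = 35532 + 4000 + 3000 = 42532 mm.
= 42.53 m.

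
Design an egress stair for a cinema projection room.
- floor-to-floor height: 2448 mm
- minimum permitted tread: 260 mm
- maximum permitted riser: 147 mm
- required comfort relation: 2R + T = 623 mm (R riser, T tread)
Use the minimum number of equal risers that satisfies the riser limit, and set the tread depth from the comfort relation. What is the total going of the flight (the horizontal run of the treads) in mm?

2448 / 147 = 16.65, so 17 risers are needed.
Each riser is 2448/17 = 144 mm (≤ 147 mm).
T = 623 − 2·144 = 335 mm, which satisfies the 260 mm minimum.
Treads = 17 − 1 = 16; going = 16 × 335 = 5360 mm.

5360 mm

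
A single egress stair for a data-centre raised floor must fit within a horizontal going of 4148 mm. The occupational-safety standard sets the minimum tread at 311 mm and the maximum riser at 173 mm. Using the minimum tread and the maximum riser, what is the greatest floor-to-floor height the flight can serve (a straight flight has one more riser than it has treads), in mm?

2422 mm

Treads that fit: ⌊4148 / 311⌋ = 13.
Risers = treads + 1 = 14.
Maximum height = 14 × 173 = 2422 mm.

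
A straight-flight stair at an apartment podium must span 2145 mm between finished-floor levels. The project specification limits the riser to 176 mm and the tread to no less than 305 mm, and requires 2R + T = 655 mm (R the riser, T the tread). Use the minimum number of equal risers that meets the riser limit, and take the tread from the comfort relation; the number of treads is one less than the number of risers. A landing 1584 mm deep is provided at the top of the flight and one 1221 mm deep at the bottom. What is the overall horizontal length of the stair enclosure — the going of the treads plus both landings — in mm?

2145 / 176 = 12.19, so 13 risers are needed.
R = 2145 ÷ 13 = 165 mm.
Tread T = 655 − 2 × 165 = 325 mm (≥ 305 mm).
Treads = 13 − 1 = 12; going = 12 × 325 = 3900 mm.
Enclosure = 3900 + 1584 + 1221 = 6705 mm.

6705 mm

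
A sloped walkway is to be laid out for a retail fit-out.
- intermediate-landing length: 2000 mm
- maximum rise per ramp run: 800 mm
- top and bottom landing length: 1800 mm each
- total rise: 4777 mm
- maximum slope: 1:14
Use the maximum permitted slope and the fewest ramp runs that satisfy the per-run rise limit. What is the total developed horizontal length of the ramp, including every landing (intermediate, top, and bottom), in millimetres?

80478 mm

At most 800 each: 4777/800 = 5.97, giving 6 ramp runs. That means 5 intermediate landings.
Ramp run (horizontal) at 1:14: 4777 × 14 = 66878 mm.
Intermediate landings: 5 × 2000 = 10000 mm.
Top and bottom landings: 2 × 1800 = 3600 mm.
Total = 66878 + 10000 + 3600 = 80478 mm.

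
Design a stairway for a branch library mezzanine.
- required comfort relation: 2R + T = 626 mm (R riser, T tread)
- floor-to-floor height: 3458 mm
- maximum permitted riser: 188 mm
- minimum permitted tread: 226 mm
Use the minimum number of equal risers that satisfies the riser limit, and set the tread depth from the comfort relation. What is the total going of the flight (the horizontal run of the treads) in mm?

At most 188 each: 3458/188 = 18.39, giving 19 risers.
Riser R = 3458 / 19 = 182 mm, within the 188 mm limit.
From 2R + T = 626: T = 626 − 364 = 262 mm.
Going = (19 − 1) × 262 = 4716 mm.

4716 mm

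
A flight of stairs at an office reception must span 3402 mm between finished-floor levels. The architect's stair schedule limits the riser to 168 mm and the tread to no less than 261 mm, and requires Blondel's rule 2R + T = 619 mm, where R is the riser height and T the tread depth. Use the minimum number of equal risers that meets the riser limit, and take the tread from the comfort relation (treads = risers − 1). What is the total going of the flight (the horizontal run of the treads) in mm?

⌈3402/168⌉ = 21 risers.
Each riser is 3402/21 = 162 mm (≤ 168 mm).
Tread T = 619 − 2 × 162 = 295 mm (≥ 261 mm).
21 risers give 20 treads; going = 20 × 295 = 5900 mm.

5900 mm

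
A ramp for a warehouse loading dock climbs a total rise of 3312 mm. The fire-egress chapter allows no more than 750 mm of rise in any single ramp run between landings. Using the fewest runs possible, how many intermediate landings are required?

4 intermediate landings

3312 / 750 = 4.42, so 5 ramp runs are needed.
5 runs are separated by 4 intermediate landings.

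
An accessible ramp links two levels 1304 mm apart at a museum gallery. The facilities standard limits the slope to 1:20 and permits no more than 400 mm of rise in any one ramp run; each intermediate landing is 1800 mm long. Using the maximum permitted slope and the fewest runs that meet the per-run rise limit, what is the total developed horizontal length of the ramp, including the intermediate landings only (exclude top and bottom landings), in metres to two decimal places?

At most 400 each: 1304/400 = 3.26, giving 4 ramp runs. That means 3 intermediate landings.
Ramp run (horizontal) at 1:20: 1304 × 20 = 26080 mm.
Intermediate landings: 3 × 1800 = 5400 mm.
Developed length = 26080 + 5400 = 31480 mm.
= 31.48 m.

31.48 m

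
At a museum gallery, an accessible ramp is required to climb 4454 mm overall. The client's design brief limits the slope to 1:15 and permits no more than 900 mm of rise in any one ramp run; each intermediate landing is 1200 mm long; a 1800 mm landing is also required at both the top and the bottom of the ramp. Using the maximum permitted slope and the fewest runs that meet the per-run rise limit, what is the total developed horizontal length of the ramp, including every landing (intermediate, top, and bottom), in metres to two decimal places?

75.21 m

⌈4454/900⌉ = 5 ramp runs. That means 4 intermediate landings.
Ramp run (horizontal) at 1:15: 4454 × 15 = 66810 mm.
Intermediate landings: 4 × 1200 = 4800 mm.
Top and bottom landings: 2 × 1800 = 3600 mm.
Total = 66810 + 4800 + 3600 = 75210 mm.
= 75.21 m.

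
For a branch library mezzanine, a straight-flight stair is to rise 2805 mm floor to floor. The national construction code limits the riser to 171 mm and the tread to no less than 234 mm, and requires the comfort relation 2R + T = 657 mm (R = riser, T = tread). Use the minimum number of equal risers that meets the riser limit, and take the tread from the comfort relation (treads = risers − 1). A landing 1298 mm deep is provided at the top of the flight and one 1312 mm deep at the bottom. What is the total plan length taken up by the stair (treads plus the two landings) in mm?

7842 mm

⌈2805/171⌉ = 17 risers.
Each riser is 2805/17 = 165 mm (≤ 171 mm).
From 2R + T = 657: T = 657 − 330 = 327 mm.
17 risers give 16 treads; going = 16 × 327 = 5232 mm.
Enclosure = 5232 + 1298 + 1312 = 7842 mm.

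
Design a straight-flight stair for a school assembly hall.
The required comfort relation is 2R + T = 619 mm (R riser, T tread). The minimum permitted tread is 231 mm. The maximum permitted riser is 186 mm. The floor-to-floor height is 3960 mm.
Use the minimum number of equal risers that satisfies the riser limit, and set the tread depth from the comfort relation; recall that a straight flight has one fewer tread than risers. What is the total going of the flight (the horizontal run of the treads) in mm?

5439 mm

⌈3960/186⌉ = 22 risers.
R = 3960 ÷ 22 = 180 mm.
T = 619 − 2·180 = 259 mm, which satisfies the 231 mm minimum.
22 risers give 21 treads; going = 21 × 259 = 5439 mm.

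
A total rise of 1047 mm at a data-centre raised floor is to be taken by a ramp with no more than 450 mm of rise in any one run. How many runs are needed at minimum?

3 runs

1047 / 450 = 2.33, so 3 ramp runs are needed.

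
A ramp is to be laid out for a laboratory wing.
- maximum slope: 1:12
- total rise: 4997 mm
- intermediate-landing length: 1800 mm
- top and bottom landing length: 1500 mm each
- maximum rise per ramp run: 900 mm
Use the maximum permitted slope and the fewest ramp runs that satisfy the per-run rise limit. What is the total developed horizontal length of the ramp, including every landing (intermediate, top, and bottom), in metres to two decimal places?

71.96 m

4997 / 900 = 5.55, so 6 ramp runs are needed. That means 5 intermediate landings.
Ramp run (horizontal) at 1:12: 4997 × 12 = 59964 mm.
Intermediate landings: 5 × 1800 = 9000 mm.
Top and bottom landings: 2 × 1500 = 3000 mm.
Total = 59964 + 9000 + 3000 = 71964 mm.
= 71.96 m.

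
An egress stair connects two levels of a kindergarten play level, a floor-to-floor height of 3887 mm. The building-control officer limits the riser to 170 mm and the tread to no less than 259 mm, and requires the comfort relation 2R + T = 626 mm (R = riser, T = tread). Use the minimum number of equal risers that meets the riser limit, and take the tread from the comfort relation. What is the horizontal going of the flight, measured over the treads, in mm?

6336 mm

3887 / 170 = 22.865 → round up to 23 risers.
R = 3887 ÷ 23 = 169 mm.
T = 626 − 2·169 = 288 mm, which satisfies the 259 mm minimum.
Treads = 23 − 1 = 22; going = 22 × 288 = 6336 mm.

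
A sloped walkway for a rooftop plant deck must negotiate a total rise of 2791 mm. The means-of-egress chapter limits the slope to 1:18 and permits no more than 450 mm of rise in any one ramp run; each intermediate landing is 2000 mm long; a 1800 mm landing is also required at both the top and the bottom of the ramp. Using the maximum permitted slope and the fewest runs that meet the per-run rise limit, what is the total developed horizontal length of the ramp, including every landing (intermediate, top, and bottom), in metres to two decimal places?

2791 / 450 = 6.20, so 7 ramp runs are needed. That means 6 intermediate landings.
Ramp run (horizontal) at 1:18: 2791 × 18 = 50238 mm.
Intermediate landings: 6 × 2000 = 12000 mm.
Top and bottom landings: 2 × 1800 = 3600 mm.
Total = 50238 + 12000 + 3600 = 65838 mm.
= 65.84 m.

65.84 m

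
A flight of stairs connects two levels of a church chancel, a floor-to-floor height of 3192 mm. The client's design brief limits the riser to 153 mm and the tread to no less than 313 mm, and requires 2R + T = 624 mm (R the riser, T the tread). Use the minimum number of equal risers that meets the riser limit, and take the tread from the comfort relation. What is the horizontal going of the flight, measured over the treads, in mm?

3192 / 153 = 20.86, so 21 risers are needed.
Each riser is 3192/21 = 152 mm (≤ 153 mm).
From 2R + T = 624: T = 624 − 304 = 320 mm.
Treads = 21 − 1 = 20; going = 20 × 320 = 6400 mm.

6400 mm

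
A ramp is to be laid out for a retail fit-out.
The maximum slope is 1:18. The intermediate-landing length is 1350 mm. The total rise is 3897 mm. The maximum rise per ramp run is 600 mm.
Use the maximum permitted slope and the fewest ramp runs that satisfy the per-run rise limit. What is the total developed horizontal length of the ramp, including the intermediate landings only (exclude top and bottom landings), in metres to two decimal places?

3897 / 600 = 6.50, so 7 ramp runs are needed. That means 6 intermediate landings.
Ramp run (horizontal) at 1:18: 3897 × 18 = 70146 mm.
Intermediate landings: 6 × 1350 = 8100 mm.
Total developed length = 70146 + 8100 = 78246 mm.
= 78.25 m.

78.25 m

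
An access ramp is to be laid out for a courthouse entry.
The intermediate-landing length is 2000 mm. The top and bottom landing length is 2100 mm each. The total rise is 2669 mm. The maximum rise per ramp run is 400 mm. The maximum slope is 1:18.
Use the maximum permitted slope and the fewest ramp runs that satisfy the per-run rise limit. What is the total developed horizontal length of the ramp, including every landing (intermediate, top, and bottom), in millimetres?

64242 mm

⌈2669/400⌉ = 7 ramp runs. That means 6 intermediate landings.
Ramp run (horizontal) at 1:18: 2669 × 18 = 48042 mm.
Intermediate landings: 6 × 2000 = 12000 mm.
Top and bottom landings: 2 × 2100 = 4200 mm.
Total = 48042 + 12000 + 4200 = 64242 mm.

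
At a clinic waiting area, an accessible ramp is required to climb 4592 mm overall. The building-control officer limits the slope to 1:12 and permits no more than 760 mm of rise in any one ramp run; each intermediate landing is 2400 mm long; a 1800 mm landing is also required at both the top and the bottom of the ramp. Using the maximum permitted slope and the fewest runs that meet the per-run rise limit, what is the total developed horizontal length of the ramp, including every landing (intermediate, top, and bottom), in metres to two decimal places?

4592 / 760 = 6.042 → round up to 7 ramp runs. That means 6 intermediate landings.
Horizontal run for 4592 mm of rise at 1:12 is 4592 × 12 = 55104 mm.
6 intermediate landings contribute 6 × 2400 = 14400 mm.
Top and bottom landings: 2 × 1800 = 3600 mm.
Total = 55104 + 14400 + 3600 = 73104 mm.
= 73.10 m.

73.10 m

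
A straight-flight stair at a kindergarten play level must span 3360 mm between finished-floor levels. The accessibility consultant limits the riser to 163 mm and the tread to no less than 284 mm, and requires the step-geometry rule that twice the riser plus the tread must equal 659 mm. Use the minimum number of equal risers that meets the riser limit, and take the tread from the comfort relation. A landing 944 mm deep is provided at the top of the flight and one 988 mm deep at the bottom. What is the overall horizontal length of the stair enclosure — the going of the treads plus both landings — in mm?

8712 mm

3360 / 163 = 20.613 → round up to 21 risers.
Each riser is 3360/21 = 160 mm (≤ 163 mm).
T = 659 − 2·160 = 339 mm, which satisfies the 284 mm minimum.
21 risers give 20 treads; going = 20 × 339 = 6780 mm.
Enclosure = 6780 + 944 + 988 = 8712 mm.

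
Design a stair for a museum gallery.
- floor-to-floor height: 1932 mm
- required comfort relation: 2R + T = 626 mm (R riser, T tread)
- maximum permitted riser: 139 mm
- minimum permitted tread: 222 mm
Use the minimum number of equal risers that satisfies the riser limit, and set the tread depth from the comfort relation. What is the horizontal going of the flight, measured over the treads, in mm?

At most 139 each: 1932/139 = 13.90, giving 14 risers.
R = 1932 ÷ 14 = 138 mm.
T = 626 − 2·138 = 350 mm, which satisfies the 222 mm minimum.
Treads = 14 − 1 = 13; going = 13 × 350 = 4550 mm.

4550 mm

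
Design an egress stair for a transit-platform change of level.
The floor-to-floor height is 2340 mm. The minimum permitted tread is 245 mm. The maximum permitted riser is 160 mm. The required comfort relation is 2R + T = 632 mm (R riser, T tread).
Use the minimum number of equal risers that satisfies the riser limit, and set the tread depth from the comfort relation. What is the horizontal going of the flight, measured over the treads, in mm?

4480 mm

2340 / 160 = 14.62, so 15 risers are needed.
Each riser is 2340/15 = 156 mm (≤ 160 mm).
T = 632 − 2·156 = 320 mm, which satisfies the 245 mm minimum.
Going = (15 − 1) × 320 = 4480 mm.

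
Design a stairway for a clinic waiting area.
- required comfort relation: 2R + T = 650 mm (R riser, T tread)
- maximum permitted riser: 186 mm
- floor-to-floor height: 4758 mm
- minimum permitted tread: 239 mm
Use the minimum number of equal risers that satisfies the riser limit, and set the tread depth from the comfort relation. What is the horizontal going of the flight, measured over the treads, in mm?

4758 / 186 = 25.581 → round up to 26 risers.
Each riser is 4758/26 = 183 mm (≤ 186 mm).
Tread T = 650 − 2 × 183 = 284 mm (≥ 239 mm).
Treads = 26 − 1 = 25; going = 25 × 284 = 7100 mm.

7100 mm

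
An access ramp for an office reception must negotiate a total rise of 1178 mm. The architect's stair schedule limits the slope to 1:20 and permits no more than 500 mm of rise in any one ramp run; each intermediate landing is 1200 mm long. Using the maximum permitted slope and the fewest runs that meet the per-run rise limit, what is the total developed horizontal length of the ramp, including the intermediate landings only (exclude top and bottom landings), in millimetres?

At most 500 each: 1178/500 = 2.36, giving 3 ramp runs. That means 2 intermediate landings.
Ramp run (horizontal) at 1:20: 1178 × 20 = 23560 mm.
Intermediate landings: 2 × 1200 = 2400 mm.
Total developed length = 23560 + 2400 = 25960 mm.

25960 mm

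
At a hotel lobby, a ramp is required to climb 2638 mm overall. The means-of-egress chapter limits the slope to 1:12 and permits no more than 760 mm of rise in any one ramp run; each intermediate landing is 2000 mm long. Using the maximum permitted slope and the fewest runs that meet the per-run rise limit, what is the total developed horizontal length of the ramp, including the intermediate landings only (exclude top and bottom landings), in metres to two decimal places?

⌈2638/760⌉ = 4 ramp runs. That means 3 intermediate landings.
Horizontal run for 2638 mm of rise at 1:12 is 2638 × 12 = 31656 mm.
Intermediate landings: 3 × 2000 = 6000 mm.
Developed length = 31656 + 6000 = 37656 mm.
= 37.66 m.

37.66 m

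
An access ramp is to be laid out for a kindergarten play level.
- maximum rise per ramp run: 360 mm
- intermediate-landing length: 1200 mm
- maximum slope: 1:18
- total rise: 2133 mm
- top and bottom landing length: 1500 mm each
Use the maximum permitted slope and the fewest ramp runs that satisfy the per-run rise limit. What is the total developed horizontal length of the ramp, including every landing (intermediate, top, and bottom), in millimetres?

⌈2133/360⌉ = 6 ramp runs. That means 5 intermediate landings.
Horizontal run for 2133 mm of rise at 1:18 is 2133 × 18 = 38394 mm.
5 intermediate landings contribute 5 × 1200 = 6000 mm.
Top and bottom landings: 2 × 1500 = 3000 mm.
Total = 38394 + 6000 + 3000 = 47394 mm.

47394 mm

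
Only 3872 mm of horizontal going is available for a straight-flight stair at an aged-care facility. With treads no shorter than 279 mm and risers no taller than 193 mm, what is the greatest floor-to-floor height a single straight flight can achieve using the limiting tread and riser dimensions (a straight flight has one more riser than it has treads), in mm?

2702 mm

3872 / 279 = 13.88, so 13 treads fit.
Risers = treads + 1 = 14.
Maximum height = 14 × 193 = 2702 mm.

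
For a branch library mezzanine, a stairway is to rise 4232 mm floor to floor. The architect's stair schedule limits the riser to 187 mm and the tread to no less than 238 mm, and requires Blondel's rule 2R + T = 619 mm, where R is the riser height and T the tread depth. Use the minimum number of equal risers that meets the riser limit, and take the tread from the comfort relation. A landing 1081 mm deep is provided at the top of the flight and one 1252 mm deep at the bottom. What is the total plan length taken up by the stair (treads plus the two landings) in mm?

4232 / 187 = 22.631 → round up to 23 risers.
Each riser is 4232/23 = 184 mm (≤ 187 mm).
From 2R + T = 619: T = 619 − 368 = 251 mm.
23 risers give 22 treads; going = 22 × 251 = 5522 mm.
Enclosure = 5522 + 1081 + 1252 = 7855 mm.

7855 mm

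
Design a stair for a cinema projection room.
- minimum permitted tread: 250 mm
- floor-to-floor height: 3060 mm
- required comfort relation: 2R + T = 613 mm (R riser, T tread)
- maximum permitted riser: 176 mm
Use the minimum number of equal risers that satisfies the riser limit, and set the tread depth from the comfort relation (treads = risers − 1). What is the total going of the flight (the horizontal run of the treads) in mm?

4641 mm

3060 / 176 = 17.386 → round up to 18 risers.
Each riser is 3060/18 = 170 mm (≤ 176 mm).
Tread T = 613 − 2 × 170 = 273 mm (≥ 250 mm).
Going = (18 − 1) × 273 = 4641 mm.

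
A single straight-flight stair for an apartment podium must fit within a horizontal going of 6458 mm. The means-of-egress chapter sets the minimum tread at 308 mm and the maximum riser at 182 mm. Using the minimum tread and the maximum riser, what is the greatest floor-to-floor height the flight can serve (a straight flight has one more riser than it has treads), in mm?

6458 / 308 = 20.97, so 20 treads fit.
Risers = treads + 1 = 21.
Maximum height = 21 × 182 = 3822 mm.

3822 mm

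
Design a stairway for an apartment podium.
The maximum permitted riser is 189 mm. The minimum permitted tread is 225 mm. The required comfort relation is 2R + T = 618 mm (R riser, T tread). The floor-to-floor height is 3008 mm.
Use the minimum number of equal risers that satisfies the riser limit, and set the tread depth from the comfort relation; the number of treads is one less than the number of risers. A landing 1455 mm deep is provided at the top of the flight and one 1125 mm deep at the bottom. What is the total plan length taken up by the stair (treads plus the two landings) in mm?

6210 mm

At most 189 each: 3008/189 = 15.92, giving 16 risers.
Riser R = 3008 / 16 = 188 mm, within the 189 mm limit.
Tread T = 618 − 2 × 188 = 242 mm (≥ 225 mm).
Going = (16 − 1) × 242 = 3630 mm.
Enclosure = 3630 + 1455 + 1125 = 6210 mm.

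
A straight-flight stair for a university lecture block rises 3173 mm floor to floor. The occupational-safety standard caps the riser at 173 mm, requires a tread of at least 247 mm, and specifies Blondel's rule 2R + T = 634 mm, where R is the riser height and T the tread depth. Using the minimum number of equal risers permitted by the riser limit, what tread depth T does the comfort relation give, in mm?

300 mm

3173 / 173 = 18.34, so 19 risers are needed.
Each riser is 3173/19 = 167 mm (≤ 173 mm).
From 2R + T = 634: T = 634 − 334 = 300 mm.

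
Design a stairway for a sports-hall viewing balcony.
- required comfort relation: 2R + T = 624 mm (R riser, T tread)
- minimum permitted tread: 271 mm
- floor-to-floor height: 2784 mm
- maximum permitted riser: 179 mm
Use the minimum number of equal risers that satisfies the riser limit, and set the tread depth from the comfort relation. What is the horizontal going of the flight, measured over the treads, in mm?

4140 mm

⌈2784/179⌉ = 16 risers.
R = 2784 ÷ 16 = 174 mm.
T = 624 − 2·174 = 276 mm, which satisfies the 271 mm minimum.
Going = (16 − 1) × 276 = 4140 mm.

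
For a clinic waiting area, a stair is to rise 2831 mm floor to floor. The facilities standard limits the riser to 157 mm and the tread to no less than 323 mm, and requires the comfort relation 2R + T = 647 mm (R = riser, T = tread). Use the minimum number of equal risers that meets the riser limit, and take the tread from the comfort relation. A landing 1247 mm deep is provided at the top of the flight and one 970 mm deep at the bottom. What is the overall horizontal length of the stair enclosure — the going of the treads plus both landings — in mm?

2831 / 157 = 18.03, so 19 risers are needed.
Each riser is 2831/19 = 149 mm (≤ 157 mm).
From 2R + T = 647: T = 647 − 298 = 349 mm.
Going = (19 − 1) × 349 = 6282 mm.
Add landings: 6282 + 1247 + 970 = 8499 mm.

8499 mm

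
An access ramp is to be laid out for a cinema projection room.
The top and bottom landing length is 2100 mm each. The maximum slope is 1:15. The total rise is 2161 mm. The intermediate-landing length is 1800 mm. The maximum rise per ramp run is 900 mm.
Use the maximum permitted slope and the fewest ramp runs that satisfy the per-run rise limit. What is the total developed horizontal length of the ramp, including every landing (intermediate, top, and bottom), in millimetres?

40215 mm

2161 / 900 = 2.40, so 3 ramp runs are needed. That means 2 intermediate landings.
Ramp run (horizontal) at 1:15: 2161 × 15 = 32415 mm.
2 intermediate landings contribute 2 × 1800 = 3600 mm.
Top and bottom landings: 2 × 2100 = 4200 mm.
Total = 32415 + 3600 + 4200 = 40215 mm.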